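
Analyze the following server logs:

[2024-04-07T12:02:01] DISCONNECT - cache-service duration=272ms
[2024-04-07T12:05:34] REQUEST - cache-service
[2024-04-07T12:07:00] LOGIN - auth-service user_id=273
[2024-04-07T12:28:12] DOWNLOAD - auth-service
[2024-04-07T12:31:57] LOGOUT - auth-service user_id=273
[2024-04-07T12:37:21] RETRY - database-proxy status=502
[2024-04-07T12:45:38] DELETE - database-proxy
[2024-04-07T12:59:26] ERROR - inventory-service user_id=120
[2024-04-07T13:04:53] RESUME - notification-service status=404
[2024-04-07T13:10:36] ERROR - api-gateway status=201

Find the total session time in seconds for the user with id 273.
1497

To calculate session duration:

1. Find LOGIN event for user_id=273: 2024-04-07T12:07:00
2. Find LOGOUT event for user_id=273: 2024-04-07T12:31:57
3. Session duration: 2024-04-07T12:31:57 - 2024-04-07T12:07:00 = 1497 seconds (24 minutes)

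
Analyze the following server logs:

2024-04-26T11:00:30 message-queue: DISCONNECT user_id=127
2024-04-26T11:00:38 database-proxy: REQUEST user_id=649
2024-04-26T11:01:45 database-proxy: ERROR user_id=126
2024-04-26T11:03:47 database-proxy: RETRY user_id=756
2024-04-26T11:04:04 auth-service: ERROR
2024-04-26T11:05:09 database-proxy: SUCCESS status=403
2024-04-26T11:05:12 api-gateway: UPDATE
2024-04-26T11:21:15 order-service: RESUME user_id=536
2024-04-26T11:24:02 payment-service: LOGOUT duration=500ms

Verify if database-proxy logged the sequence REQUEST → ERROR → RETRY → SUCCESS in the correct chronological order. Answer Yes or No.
Yes

To verify sequence order:

1. Find all events in sequence REQUEST → ERROR → RETRY → SUCCESS for database-proxy
2. Extract their timestamps
3. Check if timestamps are in ascending order
4. Result: Yes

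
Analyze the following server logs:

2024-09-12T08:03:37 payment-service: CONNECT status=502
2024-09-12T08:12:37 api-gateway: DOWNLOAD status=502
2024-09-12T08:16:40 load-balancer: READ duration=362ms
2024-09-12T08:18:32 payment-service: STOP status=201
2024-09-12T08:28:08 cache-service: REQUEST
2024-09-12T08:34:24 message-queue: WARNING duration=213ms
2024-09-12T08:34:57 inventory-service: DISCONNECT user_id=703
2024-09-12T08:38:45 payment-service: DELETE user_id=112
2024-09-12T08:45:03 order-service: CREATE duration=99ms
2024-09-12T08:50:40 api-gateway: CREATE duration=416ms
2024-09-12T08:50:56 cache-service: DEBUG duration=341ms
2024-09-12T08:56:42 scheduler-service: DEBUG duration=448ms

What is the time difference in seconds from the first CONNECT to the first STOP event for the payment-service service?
895

To find the time between events:

1. Locate the first CONNECT event for payment-service: 2024-09-12T08:03:37
2. Locate the first STOP event for payment-service: 2024-09-12T08:18:32
3. Calculate the difference: 2024-09-12T08:18:32 - 2024-09-12T08:03:37 = 895 seconds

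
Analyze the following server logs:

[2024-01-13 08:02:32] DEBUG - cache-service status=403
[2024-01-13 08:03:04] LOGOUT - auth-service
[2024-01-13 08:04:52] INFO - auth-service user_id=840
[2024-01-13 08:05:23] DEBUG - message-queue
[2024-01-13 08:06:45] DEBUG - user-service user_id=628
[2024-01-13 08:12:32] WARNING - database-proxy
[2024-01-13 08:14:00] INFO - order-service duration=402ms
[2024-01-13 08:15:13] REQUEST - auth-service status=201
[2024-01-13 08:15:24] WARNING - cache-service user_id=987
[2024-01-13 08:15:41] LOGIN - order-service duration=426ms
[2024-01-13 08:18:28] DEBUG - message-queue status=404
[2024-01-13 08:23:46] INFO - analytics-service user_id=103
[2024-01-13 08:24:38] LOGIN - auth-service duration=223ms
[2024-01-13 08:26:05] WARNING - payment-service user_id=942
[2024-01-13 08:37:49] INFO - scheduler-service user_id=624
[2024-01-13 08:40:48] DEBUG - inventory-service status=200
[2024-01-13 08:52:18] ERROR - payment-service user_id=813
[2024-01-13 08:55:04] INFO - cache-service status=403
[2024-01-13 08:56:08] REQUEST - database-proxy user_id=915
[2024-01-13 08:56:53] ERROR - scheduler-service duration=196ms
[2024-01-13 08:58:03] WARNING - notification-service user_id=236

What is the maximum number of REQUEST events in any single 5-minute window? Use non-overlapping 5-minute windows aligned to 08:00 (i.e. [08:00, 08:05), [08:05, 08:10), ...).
1

To find the burst window:

1. Divide the log period into non-overlapping 5-minute windows starting at 08:00
2. Count REQUEST events in each window
3. Find the window with maximum count
4. Maximum events in a window: 1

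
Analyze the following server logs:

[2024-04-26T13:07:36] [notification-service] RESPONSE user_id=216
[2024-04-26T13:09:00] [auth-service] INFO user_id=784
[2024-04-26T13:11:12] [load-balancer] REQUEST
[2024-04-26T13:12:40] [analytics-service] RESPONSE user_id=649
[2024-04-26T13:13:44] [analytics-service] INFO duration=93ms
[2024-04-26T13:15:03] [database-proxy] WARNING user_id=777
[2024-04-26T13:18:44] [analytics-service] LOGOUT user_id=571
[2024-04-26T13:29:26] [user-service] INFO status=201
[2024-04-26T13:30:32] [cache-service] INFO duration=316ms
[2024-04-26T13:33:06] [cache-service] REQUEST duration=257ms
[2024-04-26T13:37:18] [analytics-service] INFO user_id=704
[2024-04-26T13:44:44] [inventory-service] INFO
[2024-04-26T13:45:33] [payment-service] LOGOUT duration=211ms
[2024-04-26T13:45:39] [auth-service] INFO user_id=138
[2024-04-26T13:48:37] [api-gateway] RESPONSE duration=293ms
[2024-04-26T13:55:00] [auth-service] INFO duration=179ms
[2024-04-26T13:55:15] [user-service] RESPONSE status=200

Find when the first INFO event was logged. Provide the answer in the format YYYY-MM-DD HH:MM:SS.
2024-04-26 13:09:00

To find the first event:

1. Filter for all INFO events
2. Sort by timestamp
3. Select the first one
4. Timestamp: 2024-04-26 13:09:00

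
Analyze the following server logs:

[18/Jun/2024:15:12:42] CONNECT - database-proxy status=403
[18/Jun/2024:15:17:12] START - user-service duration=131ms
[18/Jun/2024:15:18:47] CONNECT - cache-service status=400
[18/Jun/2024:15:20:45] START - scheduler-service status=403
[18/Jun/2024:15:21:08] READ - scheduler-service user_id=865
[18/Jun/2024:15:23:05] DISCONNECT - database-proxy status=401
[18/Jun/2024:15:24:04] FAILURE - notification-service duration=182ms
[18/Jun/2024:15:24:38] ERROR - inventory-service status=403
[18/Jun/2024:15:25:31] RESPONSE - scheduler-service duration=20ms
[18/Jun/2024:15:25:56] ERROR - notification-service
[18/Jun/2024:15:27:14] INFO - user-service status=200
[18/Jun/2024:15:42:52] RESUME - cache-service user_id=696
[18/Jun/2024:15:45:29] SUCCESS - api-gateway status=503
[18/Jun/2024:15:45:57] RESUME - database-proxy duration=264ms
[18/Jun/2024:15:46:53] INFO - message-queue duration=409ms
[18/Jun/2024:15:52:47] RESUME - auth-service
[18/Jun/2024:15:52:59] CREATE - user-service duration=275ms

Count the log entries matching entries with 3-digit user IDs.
2

To find matching entries:

1. Pattern to match: entries with 3-digit user IDs
2. Scan each log entry for the pattern
3. Count matches: 2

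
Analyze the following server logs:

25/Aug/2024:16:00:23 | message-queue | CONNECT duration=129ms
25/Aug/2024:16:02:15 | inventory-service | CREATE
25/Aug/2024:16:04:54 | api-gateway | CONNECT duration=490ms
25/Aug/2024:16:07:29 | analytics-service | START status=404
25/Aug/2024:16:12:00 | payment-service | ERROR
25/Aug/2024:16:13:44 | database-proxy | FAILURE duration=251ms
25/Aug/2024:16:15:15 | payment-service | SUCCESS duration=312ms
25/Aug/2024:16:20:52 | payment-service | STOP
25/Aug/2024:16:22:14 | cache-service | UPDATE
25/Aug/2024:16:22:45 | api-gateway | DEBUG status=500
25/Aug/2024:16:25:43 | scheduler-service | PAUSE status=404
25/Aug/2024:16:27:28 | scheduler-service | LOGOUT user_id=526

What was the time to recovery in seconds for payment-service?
195

To calculate recovery time:

1. Find ERROR event for payment-service: 25/Aug/2024:16:12:00
2. Find next SUCCESS event for payment-service: 25/Aug/2024:16:15:15
3. Recovery time: 25/Aug/2024:16:15:15 - 25/Aug/2024:16:12:00 = 195 seconds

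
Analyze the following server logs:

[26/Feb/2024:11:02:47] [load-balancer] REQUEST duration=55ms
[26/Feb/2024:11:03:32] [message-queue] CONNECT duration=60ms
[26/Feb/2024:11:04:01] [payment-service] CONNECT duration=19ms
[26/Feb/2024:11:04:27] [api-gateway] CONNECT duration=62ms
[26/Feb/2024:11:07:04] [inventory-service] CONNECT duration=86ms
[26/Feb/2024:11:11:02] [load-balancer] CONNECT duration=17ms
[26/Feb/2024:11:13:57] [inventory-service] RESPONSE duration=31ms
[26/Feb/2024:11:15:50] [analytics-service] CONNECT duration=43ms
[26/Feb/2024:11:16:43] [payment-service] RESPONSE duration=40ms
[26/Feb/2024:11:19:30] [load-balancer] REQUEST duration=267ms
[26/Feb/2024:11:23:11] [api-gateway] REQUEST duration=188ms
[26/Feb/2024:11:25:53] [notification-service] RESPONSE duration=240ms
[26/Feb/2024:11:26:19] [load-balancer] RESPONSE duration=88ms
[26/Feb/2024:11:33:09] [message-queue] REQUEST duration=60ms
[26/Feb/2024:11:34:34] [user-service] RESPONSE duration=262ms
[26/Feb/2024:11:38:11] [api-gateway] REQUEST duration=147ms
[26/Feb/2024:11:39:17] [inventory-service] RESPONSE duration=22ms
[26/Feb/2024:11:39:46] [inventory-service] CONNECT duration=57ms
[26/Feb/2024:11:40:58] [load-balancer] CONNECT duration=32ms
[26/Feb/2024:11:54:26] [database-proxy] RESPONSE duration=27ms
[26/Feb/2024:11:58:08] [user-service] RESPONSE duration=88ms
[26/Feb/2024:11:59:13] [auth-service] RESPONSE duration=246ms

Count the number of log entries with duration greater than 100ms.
6

To count timeouts:

1. Threshold: 100ms
2. Extract duration from each log entry
3. Count entries where duration > 100
4. Timeout count: 6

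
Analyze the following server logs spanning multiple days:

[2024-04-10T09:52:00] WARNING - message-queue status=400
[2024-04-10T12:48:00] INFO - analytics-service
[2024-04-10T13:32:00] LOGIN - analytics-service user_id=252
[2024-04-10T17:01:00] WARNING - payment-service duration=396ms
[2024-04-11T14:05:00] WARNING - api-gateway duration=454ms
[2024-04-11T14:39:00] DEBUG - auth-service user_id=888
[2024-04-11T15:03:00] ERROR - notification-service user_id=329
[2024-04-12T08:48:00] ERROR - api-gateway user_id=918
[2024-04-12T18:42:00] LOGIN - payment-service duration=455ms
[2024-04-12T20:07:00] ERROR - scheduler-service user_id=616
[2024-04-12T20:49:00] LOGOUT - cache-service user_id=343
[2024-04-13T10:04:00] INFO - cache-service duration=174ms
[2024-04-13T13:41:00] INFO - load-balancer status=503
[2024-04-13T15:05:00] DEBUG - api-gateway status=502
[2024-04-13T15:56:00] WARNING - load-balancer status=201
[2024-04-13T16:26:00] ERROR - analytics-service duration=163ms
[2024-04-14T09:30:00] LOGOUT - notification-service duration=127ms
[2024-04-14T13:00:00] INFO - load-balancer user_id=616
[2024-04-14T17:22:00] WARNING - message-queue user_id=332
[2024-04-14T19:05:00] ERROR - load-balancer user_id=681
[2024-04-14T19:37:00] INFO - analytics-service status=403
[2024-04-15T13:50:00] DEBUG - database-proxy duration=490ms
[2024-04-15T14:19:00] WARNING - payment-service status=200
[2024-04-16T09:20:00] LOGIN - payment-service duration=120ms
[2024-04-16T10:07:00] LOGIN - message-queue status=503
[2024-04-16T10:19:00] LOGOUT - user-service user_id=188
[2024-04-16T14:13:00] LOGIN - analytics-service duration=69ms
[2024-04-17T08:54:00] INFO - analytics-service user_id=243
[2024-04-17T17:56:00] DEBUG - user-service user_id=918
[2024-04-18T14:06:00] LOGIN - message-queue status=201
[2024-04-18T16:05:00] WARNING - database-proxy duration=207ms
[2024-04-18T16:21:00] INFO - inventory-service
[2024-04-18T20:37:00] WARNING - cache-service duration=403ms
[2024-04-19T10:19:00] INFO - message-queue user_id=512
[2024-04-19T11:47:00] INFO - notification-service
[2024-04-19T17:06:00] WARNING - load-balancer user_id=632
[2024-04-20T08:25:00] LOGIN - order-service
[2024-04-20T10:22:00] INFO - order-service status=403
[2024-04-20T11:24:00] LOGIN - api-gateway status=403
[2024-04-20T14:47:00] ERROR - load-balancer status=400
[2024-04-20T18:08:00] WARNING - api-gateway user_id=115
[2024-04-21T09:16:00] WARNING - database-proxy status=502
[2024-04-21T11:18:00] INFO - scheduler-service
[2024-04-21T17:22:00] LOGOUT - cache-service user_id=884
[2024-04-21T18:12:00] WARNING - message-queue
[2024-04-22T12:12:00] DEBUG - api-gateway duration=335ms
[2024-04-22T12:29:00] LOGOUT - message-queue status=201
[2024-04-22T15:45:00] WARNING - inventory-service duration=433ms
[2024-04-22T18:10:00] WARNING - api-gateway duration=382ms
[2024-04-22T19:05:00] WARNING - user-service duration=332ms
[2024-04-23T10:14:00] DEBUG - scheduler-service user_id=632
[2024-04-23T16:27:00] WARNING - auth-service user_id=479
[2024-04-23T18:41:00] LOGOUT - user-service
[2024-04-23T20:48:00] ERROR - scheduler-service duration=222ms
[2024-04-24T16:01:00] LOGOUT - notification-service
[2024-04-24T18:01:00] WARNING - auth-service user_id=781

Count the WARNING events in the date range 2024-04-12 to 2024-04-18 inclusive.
5

To filter by date range:

1. Date range: 2024-04-12 through 2024-04-18, both dates inclusive
2. Filter for WARNING events whose date falls in this range
3. Count matching events: 5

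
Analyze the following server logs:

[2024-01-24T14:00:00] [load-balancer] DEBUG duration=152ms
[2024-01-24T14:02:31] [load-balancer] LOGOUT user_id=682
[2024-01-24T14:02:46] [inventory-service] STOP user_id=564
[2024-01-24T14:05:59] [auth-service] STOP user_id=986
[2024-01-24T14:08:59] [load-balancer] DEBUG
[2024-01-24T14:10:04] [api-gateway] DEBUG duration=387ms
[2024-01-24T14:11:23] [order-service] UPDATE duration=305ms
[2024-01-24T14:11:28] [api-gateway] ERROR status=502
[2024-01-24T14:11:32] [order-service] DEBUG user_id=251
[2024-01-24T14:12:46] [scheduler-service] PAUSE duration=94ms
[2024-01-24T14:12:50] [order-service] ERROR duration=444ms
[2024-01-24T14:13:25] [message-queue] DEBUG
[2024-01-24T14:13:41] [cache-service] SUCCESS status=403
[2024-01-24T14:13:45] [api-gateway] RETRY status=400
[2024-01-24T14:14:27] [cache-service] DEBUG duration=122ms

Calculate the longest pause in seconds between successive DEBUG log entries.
539

To find the longest gap:

1. Extract all DEBUG events in chronological order
2. Calculate time differences between consecutive events
3. Find the maximum difference
4. Longest gap: 539 seconds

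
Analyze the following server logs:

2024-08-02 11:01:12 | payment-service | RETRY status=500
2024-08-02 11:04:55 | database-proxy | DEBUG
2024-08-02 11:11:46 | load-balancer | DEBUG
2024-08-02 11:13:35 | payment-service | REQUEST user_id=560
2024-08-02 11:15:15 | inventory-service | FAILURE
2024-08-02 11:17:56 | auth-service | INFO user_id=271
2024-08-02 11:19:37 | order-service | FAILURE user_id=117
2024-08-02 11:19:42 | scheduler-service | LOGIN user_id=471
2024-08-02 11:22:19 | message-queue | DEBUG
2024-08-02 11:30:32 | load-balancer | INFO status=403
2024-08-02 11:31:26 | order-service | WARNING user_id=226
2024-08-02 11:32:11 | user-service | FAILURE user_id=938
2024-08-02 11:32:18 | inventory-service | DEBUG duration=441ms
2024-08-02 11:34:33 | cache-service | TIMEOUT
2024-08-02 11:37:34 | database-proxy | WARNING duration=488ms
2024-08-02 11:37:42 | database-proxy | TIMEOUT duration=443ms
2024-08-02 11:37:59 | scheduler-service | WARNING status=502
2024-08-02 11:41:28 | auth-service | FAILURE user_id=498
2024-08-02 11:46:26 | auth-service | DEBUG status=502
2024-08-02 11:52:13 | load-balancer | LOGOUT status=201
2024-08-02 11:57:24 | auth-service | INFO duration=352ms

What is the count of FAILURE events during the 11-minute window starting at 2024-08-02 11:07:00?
1

To count events in the time window:

1. Window boundaries: 2024-08-02 11:07:00 to 2024-08-02 11:18:00
2. Filter for FAILURE events within this window
3. Count matching events: 1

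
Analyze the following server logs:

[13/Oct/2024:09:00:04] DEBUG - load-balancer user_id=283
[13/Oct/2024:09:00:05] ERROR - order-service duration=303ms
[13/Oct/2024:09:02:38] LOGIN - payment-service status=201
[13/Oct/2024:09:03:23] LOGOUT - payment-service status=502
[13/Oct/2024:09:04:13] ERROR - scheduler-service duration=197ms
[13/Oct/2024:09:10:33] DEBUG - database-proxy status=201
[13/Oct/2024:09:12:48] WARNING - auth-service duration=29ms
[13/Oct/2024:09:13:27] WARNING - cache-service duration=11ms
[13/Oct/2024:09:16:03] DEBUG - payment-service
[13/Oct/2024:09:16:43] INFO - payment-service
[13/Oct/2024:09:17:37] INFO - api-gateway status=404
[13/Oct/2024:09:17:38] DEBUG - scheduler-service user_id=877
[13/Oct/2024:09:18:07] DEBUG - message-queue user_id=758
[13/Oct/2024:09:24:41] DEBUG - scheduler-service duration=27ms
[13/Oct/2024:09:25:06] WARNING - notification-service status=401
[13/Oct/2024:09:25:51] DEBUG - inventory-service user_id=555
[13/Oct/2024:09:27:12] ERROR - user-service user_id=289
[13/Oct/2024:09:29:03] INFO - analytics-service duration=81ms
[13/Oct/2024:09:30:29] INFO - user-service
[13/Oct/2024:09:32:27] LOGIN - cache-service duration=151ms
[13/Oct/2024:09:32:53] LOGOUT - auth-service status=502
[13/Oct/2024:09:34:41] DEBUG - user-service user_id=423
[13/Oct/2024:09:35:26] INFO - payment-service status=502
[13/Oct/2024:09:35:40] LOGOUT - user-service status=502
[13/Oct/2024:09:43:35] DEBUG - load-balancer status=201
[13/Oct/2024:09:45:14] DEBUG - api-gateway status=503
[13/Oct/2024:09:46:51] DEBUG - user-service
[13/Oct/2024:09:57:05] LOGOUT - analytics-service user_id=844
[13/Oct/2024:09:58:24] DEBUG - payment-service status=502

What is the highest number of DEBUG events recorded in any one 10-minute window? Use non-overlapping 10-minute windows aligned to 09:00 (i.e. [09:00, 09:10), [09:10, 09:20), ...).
4

To find the burst window:

1. Divide the log period into non-overlapping 10-minute windows starting at 09:00
2. Count DEBUG events in each window
3. Find the window with maximum count
4. Maximum events in a window: 4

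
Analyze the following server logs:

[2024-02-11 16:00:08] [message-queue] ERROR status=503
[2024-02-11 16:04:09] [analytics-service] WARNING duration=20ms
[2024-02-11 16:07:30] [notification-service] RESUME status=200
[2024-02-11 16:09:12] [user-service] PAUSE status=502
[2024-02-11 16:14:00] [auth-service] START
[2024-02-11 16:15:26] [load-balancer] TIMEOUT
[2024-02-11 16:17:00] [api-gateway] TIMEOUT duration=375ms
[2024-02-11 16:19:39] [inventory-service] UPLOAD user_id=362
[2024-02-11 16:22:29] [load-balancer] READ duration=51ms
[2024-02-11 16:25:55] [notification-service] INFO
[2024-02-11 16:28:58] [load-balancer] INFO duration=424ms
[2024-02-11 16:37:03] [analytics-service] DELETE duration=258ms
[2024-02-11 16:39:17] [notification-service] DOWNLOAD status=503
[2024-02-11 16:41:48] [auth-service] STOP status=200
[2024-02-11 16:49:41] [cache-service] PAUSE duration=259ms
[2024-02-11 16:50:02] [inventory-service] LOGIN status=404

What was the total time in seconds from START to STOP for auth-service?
1668

To calculate state duration:

1. Find START event for auth-service: 2024-02-11 16:14:00
2. Find STOP event for auth-service: 2024-02-11 16:41:48
3. Calculate duration: 2024-02-11 16:41:48 - 2024-02-11 16:14:00 = 1668 seconds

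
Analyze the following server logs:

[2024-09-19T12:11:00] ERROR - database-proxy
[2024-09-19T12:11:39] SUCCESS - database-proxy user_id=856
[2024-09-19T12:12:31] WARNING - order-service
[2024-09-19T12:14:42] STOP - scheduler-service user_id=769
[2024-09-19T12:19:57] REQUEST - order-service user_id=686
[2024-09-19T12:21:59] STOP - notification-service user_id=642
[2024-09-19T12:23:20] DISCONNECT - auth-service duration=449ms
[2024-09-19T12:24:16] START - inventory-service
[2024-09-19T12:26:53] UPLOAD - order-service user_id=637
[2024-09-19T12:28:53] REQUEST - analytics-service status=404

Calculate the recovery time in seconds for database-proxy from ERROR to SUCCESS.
39

To calculate recovery time:

1. Find ERROR event for database-proxy: 2024-09-19T12:11:00
2. Find next SUCCESS event for database-proxy: 2024-09-19T12:11:39
3. Recovery time: 2024-09-19T12:11:39 - 2024-09-19T12:11:00 = 39 seconds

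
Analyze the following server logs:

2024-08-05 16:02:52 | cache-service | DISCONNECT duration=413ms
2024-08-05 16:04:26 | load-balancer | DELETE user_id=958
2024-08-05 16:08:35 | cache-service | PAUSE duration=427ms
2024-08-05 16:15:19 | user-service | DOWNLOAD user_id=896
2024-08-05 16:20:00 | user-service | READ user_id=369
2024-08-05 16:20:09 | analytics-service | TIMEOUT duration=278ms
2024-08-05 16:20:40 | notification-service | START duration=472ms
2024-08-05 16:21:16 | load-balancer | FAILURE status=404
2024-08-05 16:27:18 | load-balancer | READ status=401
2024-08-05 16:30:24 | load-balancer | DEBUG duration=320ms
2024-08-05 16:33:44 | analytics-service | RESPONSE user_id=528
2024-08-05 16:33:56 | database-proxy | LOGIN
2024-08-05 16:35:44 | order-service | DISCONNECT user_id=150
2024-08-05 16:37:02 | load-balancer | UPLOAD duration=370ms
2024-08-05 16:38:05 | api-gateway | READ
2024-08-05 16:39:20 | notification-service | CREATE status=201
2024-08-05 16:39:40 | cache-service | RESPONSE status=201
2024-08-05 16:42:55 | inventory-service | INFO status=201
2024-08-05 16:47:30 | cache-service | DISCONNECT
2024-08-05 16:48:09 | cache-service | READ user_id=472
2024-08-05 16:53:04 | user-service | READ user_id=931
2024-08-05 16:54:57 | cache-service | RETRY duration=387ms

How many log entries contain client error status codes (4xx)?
2

To find matching entries:

1. Pattern to match: client error status codes (4xx)
2. Scan each log entry for the pattern
3. Count matches: 2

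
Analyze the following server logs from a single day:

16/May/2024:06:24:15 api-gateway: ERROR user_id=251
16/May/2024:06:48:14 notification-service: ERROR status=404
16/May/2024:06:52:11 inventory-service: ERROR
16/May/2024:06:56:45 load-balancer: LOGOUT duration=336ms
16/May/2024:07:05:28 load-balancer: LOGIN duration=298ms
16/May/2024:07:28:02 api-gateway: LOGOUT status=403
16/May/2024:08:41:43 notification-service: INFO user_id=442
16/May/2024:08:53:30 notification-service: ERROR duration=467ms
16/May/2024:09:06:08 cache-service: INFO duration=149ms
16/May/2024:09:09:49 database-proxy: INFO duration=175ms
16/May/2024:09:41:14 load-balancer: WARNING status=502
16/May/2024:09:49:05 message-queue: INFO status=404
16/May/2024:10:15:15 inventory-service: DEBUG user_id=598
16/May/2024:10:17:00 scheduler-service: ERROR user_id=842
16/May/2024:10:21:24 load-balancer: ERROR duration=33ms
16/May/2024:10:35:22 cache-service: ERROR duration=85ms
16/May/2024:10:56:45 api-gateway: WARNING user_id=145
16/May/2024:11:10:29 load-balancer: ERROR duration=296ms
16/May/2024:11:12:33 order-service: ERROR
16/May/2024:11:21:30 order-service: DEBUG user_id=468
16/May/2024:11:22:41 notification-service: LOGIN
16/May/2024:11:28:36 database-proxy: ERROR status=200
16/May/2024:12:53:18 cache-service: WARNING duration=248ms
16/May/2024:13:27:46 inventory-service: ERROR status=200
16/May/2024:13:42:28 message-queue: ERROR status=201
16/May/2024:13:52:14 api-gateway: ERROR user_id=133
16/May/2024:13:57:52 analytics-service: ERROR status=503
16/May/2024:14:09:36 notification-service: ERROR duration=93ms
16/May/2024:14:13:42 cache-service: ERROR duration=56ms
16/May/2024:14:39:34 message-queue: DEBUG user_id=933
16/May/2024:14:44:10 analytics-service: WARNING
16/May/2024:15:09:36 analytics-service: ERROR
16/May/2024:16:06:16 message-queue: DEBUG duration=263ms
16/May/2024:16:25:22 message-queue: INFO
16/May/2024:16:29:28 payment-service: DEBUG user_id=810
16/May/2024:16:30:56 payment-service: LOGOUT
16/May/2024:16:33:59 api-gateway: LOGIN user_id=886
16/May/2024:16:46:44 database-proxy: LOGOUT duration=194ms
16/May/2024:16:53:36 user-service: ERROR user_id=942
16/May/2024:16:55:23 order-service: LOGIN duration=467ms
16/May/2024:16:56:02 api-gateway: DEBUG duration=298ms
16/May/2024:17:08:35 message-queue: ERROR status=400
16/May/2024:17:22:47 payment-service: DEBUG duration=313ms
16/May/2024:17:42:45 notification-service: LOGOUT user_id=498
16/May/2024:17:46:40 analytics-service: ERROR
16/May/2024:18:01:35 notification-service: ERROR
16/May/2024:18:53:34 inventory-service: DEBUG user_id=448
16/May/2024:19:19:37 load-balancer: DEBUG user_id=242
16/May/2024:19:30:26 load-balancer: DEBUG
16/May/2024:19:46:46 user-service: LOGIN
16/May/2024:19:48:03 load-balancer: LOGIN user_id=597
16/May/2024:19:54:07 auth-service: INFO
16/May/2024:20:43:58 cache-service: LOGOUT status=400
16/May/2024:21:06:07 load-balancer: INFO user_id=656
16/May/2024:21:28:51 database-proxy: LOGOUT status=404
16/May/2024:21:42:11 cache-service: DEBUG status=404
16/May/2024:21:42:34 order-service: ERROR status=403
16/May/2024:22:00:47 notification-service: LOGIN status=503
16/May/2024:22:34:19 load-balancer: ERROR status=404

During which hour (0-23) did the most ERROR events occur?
13

To find the peak hour:

1. Group all ERROR events by hour
2. Count events in each hour
3. Find hour with maximum count
4. Peak hour: 13 (with 4 events)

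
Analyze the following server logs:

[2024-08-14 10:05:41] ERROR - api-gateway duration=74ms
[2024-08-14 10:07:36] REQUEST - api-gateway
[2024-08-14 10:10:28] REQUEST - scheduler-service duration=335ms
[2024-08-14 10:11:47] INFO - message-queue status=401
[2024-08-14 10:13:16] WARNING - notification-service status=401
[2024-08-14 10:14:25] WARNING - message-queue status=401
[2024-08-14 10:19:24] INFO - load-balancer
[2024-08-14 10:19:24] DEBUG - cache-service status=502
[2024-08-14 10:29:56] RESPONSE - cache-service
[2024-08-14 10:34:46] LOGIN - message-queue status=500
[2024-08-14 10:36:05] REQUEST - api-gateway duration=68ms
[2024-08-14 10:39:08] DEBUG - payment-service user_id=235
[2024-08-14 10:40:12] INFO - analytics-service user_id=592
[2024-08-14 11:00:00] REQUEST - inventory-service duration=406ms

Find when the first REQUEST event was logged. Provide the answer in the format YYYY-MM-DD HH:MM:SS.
2024-08-14 10:07:36

To find the first event:

1. Filter for all REQUEST events
2. Sort by timestamp
3. Select the first one
4. Timestamp: 2024-08-14 10:07:36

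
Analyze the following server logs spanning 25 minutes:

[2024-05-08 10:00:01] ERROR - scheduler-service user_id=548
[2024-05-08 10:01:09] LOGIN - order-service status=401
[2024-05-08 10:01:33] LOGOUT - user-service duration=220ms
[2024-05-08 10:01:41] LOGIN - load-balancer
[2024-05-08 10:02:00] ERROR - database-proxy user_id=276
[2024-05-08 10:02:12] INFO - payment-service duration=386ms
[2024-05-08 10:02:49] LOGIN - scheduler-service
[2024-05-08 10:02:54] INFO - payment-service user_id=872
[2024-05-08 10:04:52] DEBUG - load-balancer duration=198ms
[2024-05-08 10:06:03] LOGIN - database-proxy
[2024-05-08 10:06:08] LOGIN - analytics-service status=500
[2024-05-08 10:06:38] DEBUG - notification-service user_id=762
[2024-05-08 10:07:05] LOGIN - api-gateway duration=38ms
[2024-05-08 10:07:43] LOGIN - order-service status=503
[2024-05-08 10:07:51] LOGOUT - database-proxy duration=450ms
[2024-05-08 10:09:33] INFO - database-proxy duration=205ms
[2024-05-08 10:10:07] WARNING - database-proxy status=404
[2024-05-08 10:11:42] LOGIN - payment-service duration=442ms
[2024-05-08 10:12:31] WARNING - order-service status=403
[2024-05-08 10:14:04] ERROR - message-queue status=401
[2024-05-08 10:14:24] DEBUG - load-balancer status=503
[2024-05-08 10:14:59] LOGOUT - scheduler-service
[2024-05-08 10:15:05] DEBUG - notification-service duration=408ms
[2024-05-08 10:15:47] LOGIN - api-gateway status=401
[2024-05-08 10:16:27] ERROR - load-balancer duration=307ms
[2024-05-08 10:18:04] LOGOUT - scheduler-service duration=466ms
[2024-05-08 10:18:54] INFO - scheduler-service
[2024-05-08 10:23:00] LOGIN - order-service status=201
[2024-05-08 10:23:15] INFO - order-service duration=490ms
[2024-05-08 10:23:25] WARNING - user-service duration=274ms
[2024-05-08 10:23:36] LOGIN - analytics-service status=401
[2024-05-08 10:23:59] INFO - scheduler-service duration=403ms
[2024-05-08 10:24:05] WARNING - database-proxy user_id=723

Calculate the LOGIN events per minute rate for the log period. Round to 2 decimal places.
0.44

To calculate the rate:

1. Count total LOGIN events: 11
2. Total time period: 25 minutes
3. Rate = 11 / 25 = 0.44 events per minute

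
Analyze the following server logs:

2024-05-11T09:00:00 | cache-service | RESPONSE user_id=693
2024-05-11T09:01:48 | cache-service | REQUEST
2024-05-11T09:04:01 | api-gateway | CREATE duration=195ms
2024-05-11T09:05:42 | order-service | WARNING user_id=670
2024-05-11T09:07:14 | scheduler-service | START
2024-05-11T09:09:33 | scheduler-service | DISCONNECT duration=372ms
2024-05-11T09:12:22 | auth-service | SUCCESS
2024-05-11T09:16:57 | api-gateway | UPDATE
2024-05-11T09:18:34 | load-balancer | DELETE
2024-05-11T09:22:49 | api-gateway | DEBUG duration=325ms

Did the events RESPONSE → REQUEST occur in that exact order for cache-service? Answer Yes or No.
Yes

To verify sequence order:

1. Find all events in sequence RESPONSE → REQUEST for cache-service
2. Extract their timestamps
3. Check if timestamps are in ascending order
4. Result: Yes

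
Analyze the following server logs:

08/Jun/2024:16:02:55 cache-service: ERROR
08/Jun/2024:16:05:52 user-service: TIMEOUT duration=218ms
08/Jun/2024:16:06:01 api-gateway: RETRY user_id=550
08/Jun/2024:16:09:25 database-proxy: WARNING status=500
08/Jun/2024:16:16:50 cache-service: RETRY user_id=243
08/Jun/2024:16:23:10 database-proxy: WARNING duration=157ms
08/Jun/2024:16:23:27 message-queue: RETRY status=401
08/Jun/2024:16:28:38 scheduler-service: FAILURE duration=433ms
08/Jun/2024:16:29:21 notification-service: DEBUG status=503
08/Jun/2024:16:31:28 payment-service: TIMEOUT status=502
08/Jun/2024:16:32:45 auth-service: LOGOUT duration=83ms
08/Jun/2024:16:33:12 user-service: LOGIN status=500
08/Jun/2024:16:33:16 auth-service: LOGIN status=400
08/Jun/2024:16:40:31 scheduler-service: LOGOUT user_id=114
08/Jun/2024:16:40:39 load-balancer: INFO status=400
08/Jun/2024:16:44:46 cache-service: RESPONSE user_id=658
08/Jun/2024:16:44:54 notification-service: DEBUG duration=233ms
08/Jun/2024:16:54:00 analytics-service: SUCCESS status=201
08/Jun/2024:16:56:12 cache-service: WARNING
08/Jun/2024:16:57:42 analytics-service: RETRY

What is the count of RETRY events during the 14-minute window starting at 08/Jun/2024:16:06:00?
2

To count events in the time window:

1. Window boundaries: 08/Jun/2024:16:06:00 to 08/Jun/2024:16:20:00
2. Filter for RETRY events within this window
3. Count matching events: 2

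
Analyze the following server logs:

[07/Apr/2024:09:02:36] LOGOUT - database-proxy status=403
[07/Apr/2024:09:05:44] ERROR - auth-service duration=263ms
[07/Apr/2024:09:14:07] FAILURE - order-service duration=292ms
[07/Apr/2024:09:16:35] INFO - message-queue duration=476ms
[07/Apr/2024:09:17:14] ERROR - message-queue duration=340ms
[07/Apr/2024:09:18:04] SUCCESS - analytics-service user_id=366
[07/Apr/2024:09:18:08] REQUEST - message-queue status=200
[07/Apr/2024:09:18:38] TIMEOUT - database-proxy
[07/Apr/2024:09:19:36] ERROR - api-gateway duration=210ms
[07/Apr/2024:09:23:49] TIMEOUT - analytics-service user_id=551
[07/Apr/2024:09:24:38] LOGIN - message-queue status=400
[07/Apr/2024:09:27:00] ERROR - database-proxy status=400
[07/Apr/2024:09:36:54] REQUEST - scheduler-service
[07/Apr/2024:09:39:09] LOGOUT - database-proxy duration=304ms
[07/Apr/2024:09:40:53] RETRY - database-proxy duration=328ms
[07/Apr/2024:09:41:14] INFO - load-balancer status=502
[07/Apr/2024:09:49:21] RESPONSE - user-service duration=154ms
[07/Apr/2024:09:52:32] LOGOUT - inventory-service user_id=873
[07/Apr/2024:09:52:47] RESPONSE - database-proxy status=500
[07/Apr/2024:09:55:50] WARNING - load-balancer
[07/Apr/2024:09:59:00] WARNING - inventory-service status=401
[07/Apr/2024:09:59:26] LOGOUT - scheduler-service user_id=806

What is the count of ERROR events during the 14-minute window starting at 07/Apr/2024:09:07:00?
2

To count events in the time window:

1. Window boundaries: 07/Apr/2024:09:07:00 to 07/Apr/2024:09:21:00
2. Filter for ERROR events within this window
3. Count matching events: 2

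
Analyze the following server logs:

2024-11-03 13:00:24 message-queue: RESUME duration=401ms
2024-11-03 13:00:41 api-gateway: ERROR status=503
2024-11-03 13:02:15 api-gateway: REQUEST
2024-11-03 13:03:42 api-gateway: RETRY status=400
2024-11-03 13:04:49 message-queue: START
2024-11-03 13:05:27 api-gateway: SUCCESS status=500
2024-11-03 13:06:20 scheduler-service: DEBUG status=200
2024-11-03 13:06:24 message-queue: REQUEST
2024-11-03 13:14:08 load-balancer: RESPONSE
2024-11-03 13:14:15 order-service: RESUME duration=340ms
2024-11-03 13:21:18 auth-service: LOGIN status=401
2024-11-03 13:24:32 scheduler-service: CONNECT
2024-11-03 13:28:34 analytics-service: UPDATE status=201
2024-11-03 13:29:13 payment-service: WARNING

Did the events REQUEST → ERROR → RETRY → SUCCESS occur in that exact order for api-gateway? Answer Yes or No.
No

To verify sequence order:

1. Find all events in sequence REQUEST → ERROR → RETRY → SUCCESS for api-gateway
2. Extract their timestamps
3. Check if timestamps are in ascending order
4. Result: No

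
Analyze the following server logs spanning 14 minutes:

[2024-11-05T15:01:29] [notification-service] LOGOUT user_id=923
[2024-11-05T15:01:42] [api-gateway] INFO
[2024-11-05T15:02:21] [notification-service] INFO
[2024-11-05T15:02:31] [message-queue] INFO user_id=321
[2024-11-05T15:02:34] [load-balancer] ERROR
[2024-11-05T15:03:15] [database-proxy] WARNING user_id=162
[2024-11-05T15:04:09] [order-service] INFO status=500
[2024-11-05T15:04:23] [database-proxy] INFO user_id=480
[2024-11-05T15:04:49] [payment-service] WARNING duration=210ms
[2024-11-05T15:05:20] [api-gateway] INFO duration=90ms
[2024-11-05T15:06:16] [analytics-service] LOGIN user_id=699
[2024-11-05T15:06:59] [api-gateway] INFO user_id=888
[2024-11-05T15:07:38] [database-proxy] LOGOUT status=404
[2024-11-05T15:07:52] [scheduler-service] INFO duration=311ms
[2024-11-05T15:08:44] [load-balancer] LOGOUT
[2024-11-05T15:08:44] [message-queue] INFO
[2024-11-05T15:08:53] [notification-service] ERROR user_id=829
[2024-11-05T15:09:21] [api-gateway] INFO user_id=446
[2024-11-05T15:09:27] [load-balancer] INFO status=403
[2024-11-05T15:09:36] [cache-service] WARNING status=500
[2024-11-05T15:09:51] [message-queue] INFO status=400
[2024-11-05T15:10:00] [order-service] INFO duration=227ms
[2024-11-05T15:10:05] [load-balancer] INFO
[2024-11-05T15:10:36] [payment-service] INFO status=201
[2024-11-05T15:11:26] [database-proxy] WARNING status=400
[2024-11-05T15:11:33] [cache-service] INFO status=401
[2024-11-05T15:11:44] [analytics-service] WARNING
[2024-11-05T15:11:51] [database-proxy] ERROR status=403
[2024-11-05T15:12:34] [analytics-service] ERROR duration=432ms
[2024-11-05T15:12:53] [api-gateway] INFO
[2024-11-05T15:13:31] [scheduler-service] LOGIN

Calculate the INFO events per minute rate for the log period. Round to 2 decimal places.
1.21

To calculate the rate:

1. Count total INFO events: 17
2. Total time period: 14 minutes
3. Rate = 17 / 14 = 1.21 events per minute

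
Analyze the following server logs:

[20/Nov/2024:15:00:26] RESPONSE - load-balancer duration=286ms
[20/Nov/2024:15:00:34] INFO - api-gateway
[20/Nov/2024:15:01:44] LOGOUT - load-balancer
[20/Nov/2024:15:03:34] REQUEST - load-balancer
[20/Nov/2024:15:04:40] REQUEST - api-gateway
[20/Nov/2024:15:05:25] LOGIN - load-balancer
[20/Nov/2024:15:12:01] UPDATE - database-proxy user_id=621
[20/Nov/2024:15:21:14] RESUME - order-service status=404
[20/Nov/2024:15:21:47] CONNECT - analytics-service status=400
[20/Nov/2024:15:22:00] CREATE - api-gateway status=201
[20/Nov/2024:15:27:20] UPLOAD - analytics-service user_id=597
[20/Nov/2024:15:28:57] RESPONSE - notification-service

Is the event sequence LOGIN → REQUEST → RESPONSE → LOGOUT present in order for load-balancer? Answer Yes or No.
No

To verify sequence order:

1. Find all events in sequence LOGIN → REQUEST → RESPONSE → LOGOUT for load-balancer
2. Extract their timestamps
3. Check if timestamps are in ascending order
4. Result: No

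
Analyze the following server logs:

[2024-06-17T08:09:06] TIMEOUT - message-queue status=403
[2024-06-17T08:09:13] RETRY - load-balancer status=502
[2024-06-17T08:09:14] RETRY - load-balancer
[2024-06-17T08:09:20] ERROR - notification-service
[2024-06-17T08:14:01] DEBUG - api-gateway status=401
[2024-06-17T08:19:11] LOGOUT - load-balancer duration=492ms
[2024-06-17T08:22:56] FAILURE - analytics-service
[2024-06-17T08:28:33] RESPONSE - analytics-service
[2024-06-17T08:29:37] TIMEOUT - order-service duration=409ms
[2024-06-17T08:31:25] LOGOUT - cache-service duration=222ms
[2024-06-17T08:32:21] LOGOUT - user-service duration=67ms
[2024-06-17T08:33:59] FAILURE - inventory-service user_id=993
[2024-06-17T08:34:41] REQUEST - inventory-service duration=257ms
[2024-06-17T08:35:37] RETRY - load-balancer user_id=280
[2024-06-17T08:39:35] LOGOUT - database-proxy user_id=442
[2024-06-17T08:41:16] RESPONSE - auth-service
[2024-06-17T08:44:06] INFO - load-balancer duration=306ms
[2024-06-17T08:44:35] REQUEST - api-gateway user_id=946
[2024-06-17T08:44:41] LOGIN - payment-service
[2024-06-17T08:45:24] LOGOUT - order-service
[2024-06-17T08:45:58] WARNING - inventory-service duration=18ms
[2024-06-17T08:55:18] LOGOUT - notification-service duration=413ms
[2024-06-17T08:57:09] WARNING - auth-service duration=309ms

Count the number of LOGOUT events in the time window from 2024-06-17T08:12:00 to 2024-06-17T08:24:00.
1

To count events in the time window:

1. Window boundaries: 2024-06-17T08:12:00 to 2024-06-17T08:24:00
2. Filter for LOGOUT events within this window
3. Count matching events: 1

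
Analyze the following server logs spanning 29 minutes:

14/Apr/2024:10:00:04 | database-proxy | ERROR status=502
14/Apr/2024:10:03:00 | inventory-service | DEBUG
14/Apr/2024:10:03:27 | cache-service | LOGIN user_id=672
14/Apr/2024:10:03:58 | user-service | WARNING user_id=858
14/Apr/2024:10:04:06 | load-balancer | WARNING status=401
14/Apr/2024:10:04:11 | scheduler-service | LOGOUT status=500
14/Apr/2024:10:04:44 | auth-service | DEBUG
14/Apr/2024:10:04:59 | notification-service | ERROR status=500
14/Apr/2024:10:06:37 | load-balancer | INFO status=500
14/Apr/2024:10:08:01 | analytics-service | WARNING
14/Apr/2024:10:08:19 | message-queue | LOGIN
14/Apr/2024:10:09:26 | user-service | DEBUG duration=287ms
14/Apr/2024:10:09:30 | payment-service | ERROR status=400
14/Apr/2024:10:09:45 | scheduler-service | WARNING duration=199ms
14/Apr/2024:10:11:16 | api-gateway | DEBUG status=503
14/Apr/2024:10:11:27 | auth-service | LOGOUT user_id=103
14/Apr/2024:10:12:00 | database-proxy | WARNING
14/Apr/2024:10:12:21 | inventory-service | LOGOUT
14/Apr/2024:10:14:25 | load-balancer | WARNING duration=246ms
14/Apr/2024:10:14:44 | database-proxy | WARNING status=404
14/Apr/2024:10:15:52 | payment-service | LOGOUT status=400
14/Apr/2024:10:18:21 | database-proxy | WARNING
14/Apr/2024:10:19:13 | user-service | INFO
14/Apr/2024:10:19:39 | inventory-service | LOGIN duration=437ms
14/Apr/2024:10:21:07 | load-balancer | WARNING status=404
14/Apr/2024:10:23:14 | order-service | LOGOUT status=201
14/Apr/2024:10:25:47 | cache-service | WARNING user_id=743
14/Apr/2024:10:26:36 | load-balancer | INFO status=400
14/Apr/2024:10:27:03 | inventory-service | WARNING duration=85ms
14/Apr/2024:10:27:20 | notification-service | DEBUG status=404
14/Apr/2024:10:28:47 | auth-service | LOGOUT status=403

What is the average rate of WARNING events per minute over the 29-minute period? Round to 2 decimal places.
0.38

To calculate the rate:

1. Count total WARNING events: 11
2. Total time period: 29 minutes
3. Rate = 11 / 29 = 0.38 events per minute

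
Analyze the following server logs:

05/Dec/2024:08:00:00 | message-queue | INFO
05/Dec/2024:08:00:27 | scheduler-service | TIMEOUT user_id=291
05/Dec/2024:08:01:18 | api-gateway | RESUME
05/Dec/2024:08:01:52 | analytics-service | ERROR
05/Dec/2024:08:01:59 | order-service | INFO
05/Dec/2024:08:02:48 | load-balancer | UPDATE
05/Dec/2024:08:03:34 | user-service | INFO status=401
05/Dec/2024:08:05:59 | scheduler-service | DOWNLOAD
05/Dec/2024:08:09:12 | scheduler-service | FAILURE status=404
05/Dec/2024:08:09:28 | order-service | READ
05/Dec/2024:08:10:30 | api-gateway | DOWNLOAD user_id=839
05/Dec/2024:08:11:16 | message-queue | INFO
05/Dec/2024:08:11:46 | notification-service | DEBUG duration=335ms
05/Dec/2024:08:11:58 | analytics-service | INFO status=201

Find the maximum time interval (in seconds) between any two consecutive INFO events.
462

To find the longest gap:

1. Extract all INFO events in chronological order
2. Calculate time differences between consecutive events
3. Find the maximum difference
4. Longest gap: 462 seconds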